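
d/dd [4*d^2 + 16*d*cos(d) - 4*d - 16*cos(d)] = -16*d*sin(d) + 8*d + 16*sqrt(2)*sin(d + pi/4) - 4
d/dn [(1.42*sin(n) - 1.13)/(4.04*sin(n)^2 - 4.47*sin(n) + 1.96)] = (-5.7368*sin(n)^2 + 9.1304*sin(n) - 2.2679)*cos(n)/(16.3216*sin(n)^4 - 36.1176*sin(n)^3 + 35.8177*sin(n)^2 - 17.5224*sin(n) + 3.8416)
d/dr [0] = 0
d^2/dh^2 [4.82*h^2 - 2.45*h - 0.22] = 9.64000000000000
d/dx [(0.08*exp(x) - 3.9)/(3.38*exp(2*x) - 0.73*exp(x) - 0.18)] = (-0.2704*exp(2*x) + 26.364*exp(x) - 2.8614)*exp(x)/(11.4244*exp(4*x) - 4.9348*exp(3*x) - 0.6839*exp(2*x) + 0.2628*exp(x) + 0.0324)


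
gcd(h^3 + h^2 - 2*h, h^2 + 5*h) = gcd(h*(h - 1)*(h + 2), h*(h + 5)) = h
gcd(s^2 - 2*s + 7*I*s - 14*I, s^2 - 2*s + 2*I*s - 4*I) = s - 2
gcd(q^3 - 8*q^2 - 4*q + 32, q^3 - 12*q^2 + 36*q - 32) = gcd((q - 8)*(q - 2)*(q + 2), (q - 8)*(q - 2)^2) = q^2 - 10*q + 16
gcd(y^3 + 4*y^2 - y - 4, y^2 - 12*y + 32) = 1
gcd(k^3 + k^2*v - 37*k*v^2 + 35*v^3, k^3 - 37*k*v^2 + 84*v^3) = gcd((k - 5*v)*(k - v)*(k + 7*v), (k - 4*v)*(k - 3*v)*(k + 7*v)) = k + 7*v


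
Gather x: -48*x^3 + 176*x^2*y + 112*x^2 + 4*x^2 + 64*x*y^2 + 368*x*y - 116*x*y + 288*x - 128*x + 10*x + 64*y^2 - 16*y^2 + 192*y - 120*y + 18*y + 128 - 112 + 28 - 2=-48*x^3 + x^2*(176*y + 116) + x*(64*y^2 + 252*y + 170) + 48*y^2 + 90*y + 42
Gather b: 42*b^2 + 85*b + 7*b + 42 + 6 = 42*b^2 + 92*b + 48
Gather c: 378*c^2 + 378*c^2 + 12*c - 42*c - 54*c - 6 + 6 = 756*c^2 - 84*c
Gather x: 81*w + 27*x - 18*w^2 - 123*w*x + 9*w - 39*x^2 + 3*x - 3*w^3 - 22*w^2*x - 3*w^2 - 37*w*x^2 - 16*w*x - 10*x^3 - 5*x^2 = -3*w^3 - 21*w^2 + 90*w - 10*x^3 + x^2*(-37*w - 44) + x*(-22*w^2 - 139*w + 30)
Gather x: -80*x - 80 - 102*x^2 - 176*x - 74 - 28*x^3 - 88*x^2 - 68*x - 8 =-28*x^3 - 190*x^2 - 324*x - 162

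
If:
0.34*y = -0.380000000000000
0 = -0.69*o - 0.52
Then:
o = -0.75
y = -1.12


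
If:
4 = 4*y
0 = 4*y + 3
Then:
No Solution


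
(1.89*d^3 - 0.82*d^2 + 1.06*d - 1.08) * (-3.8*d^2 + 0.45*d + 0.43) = -7.182*d^5 + 3.9665*d^4 - 3.5843*d^3 + 4.2284*d^2 - 0.0302*d - 0.4644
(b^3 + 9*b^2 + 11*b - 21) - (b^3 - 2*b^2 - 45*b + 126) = 11*b^2 + 56*b - 147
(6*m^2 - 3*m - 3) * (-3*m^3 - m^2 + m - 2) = -18*m^5 + 3*m^4 + 18*m^3 - 12*m^2 + 3*m + 6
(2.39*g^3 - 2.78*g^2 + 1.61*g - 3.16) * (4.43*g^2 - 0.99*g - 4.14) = 10.5877*g^5 - 14.6815*g^4 - 0.0101000000000009*g^3 - 4.0835*g^2 - 3.537*g + 13.0824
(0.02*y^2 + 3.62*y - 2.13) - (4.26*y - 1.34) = 0.02*y^2 - 0.64*y - 0.79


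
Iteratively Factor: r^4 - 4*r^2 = (r + 2)*(r^3 - 2*r^2) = r*(r + 2)*(r^2 - 2*r) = r*(r - 2)*(r + 2)*(r)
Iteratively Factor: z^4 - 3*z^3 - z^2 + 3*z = (z - 1)*(z^3 - 2*z^2 - 3*z) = (z - 1)*(z + 1)*(z^2 - 3*z) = z*(z - 1)*(z + 1)*(z - 3)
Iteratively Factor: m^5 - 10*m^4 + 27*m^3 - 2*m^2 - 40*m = (m + 1)*(m^4 - 11*m^3 + 38*m^2 - 40*m) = m*(m + 1)*(m^3 - 11*m^2 + 38*m - 40) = m*(m - 2)*(m + 1)*(m^2 - 9*m + 20) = m*(m - 5)*(m - 2)*(m + 1)*(m - 4)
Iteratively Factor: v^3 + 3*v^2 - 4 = (v + 2)*(v^2 + v - 2) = (v - 1)*(v + 2)*(v + 2)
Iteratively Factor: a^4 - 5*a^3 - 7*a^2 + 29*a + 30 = (a + 1)*(a^3 - 6*a^2 - a + 30) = (a - 5)*(a + 1)*(a^2 - a - 6) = (a - 5)*(a + 1)*(a + 2)*(a - 3)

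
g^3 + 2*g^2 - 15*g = g*(g - 3)*(g + 5)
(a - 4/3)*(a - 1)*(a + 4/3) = a^3 - a^2 - 16*a/9 + 16/9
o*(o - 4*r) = o^2 - 4*o*r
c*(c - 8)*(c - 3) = c^3 - 11*c^2 + 24*c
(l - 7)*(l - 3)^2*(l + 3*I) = l^4 - 13*l^3 + 3*I*l^3 + 51*l^2 - 39*I*l^2 - 63*l + 153*I*l - 189*I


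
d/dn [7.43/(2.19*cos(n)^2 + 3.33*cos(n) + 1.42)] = (32.5434*cos(n) + 24.7419)*sin(n)/(2.19*cos(n)^2 + 3.33*cos(n) + 1.42)^2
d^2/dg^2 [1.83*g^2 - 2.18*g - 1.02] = 3.66000000000000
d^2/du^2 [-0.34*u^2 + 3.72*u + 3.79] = -0.680000000000000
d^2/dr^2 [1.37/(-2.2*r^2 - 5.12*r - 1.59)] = (13.2616*r^2 + 30.86336*r - 1.37*(4.4*r + 5.12)*(8.8*r + 10.24) + 9.58452)/(2.2*r^2 + 5.12*r + 1.59)^3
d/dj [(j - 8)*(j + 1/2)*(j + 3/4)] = 3*j^2 - 27*j/2 - 77/8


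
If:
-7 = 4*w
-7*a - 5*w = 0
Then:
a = 5/4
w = -7/4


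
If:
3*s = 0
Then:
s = 0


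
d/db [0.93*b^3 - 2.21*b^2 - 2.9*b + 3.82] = 2.79*b^2 - 4.42*b - 2.9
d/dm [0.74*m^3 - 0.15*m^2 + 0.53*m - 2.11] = 2.22*m^2 - 0.3*m + 0.53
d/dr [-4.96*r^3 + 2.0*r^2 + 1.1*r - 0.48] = -14.88*r^2 + 4.0*r + 1.1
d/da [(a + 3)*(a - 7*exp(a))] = a - (a + 3)*(7*exp(a) - 1) - 7*exp(a)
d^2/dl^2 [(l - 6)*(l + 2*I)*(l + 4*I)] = 6*l - 12 + 12*I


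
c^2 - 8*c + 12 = (c - 6)*(c - 2)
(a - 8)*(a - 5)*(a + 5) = a^3 - 8*a^2 - 25*a + 200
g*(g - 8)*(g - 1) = g^3 - 9*g^2 + 8*g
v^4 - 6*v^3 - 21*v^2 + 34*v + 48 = (v - 8)*(v - 2)*(v + 1)*(v + 3)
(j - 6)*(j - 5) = j^2 - 11*j + 30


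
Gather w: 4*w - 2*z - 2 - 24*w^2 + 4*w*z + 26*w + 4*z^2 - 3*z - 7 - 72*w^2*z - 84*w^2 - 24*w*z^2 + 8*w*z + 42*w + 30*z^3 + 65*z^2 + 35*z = w^2*(-72*z - 108) + w*(-24*z^2 + 12*z + 72) + 30*z^3 + 69*z^2 + 30*z - 9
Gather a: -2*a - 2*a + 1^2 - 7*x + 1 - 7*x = -4*a - 14*x + 2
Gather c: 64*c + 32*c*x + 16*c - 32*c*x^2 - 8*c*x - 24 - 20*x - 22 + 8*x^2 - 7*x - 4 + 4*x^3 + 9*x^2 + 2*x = c*(-32*x^2 + 24*x + 80) + 4*x^3 + 17*x^2 - 25*x - 50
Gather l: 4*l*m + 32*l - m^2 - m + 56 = l*(4*m + 32) - m^2 - m + 56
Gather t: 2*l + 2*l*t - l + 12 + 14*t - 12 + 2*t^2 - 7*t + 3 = l + 2*t^2 + t*(2*l + 7) + 3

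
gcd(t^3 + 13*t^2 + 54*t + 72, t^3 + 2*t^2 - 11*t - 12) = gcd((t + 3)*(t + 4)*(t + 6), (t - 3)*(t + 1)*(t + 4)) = t + 4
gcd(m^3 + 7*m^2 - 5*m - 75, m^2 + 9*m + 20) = m + 5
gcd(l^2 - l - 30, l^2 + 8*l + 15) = l + 5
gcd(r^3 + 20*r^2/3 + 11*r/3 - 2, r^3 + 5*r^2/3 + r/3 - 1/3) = r^2 + 2*r/3 - 1/3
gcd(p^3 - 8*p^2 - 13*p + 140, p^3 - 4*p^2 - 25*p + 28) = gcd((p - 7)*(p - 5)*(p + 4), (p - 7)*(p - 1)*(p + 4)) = p^2 - 3*p - 28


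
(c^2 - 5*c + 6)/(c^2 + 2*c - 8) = (c - 3)/(c + 4)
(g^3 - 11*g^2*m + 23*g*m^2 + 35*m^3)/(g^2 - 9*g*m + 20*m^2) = (g^2 - 6*g*m - 7*m^2)/(g - 4*m)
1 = 1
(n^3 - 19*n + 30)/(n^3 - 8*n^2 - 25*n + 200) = (n^2 - 5*n + 6)/(n^2 - 13*n + 40)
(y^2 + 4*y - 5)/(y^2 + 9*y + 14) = (y^2 + 4*y - 5)/(y^2 + 9*y + 14)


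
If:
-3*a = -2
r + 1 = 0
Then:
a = 2/3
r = -1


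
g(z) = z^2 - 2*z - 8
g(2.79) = -5.80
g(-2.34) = 2.16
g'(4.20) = 6.40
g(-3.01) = 7.08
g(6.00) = 16.00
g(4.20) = 1.24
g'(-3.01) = -8.02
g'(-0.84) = -3.68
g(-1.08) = -4.67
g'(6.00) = 10.00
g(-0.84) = -5.61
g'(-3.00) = -8.00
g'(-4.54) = -11.08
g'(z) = 2*z - 2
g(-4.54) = 21.69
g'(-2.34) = -6.68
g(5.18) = 8.47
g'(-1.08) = -4.16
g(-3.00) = 7.00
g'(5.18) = 8.36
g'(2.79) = 3.58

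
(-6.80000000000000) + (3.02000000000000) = -3.78000000000000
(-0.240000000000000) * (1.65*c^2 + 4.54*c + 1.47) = -0.396*c^2 - 1.0896*c - 0.3528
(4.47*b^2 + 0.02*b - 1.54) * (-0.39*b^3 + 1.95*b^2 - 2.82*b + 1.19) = -1.7433*b^5 + 8.7087*b^4 - 11.9658*b^3 + 2.2599*b^2 + 4.3666*b - 1.8326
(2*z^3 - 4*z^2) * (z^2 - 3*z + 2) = 2*z^5 - 10*z^4 + 16*z^3 - 8*z^2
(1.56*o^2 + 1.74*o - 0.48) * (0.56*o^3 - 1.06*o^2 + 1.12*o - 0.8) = 0.8736*o^5 - 0.6792*o^4 - 0.366*o^3 + 1.2096*o^2 - 1.9296*o + 0.384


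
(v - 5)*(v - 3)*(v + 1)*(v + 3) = v^4 - 4*v^3 - 14*v^2 + 36*v + 45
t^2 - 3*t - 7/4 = (t - 7/2)*(t + 1/2)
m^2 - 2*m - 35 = (m - 7)*(m + 5)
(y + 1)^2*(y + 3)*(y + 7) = y^4 + 12*y^3 + 42*y^2 + 52*y + 21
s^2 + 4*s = s*(s + 4)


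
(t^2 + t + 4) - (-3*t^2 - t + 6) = 4*t^2 + 2*t - 2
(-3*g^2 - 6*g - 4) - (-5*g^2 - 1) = 2*g^2 - 6*g - 3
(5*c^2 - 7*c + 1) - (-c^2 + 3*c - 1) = 6*c^2 - 10*c + 2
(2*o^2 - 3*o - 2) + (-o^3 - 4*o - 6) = -o^3 + 2*o^2 - 7*o - 8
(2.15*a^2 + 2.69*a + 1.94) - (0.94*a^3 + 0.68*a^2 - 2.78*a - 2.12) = -0.94*a^3 + 1.47*a^2 + 5.47*a + 4.06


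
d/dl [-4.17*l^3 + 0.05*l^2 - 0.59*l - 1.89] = -12.51*l^2 + 0.1*l - 0.59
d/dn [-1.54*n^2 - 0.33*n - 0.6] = -3.08*n - 0.33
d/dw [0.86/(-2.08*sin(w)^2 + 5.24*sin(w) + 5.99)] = (3.5776*sin(w) - 4.5064)*cos(w)/(-2.08*sin(w)^2 + 5.24*sin(w) + 5.99)^2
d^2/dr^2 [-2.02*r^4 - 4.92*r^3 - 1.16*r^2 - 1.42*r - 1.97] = -24.24*r^2 - 29.52*r - 2.32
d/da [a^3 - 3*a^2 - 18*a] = 3*a^2 - 6*a - 18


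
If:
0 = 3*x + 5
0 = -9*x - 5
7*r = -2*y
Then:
No Solution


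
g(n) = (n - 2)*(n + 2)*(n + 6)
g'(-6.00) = 32.00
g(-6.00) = 0.00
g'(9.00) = 347.00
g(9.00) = 1155.00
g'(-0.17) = -5.95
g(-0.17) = -23.15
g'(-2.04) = -16.00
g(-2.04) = 0.64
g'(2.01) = 32.24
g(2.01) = 0.32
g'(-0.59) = -10.04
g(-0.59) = -19.76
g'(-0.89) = -12.30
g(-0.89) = -16.39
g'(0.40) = 1.28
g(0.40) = -24.58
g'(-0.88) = -12.24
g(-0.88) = -16.52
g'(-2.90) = -13.57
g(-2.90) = 13.67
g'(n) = (n - 2)*(n + 2) + (n - 2)*(n + 6) + (n + 2)*(n + 6)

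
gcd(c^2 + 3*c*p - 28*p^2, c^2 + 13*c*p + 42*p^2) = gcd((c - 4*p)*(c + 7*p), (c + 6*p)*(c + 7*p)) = c + 7*p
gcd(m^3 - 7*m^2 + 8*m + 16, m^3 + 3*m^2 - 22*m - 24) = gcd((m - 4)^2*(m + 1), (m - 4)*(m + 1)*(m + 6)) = m^2 - 3*m - 4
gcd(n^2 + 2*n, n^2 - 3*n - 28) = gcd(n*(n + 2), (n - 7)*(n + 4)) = 1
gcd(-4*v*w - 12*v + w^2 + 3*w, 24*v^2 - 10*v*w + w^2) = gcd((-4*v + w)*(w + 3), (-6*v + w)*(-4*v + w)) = 4*v - w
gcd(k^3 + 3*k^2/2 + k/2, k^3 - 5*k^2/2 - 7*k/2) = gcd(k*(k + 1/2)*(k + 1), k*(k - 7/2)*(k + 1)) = k^2 + k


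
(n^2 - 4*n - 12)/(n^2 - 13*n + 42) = (n + 2)/(n - 7)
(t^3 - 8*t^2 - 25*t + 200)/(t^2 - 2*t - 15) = (t^2 - 3*t - 40)/(t + 3)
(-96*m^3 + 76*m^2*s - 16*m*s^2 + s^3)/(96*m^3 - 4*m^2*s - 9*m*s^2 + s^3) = (12*m^2 - 8*m*s + s^2)/(-12*m^2 - m*s + s^2)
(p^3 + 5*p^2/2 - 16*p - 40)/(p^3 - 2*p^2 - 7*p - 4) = (p^2 + 13*p/2 + 10)/(p^2 + 2*p + 1)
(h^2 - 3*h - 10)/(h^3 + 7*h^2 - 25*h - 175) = (h + 2)/(h^2 + 12*h + 35)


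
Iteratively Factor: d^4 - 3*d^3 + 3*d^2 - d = (d - 1)*(d^3 - 2*d^2 + d) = (d - 1)^2*(d^2 - d) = d*(d - 1)^2*(d - 1)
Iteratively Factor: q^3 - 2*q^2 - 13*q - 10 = (q + 1)*(q^2 - 3*q - 10) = (q - 5)*(q + 1)*(q + 2)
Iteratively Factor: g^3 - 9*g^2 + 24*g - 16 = (g - 4)*(g^2 - 5*g + 4) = (g - 4)^2*(g - 1)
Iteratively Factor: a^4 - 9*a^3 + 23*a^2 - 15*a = (a - 3)*(a^3 - 6*a^2 + 5*a) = (a - 5)*(a - 3)*(a^2 - a) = a*(a - 5)*(a - 3)*(a - 1)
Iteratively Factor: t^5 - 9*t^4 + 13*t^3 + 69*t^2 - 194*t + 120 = (t - 4)*(t^4 - 5*t^3 - 7*t^2 + 41*t - 30) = (t - 5)*(t - 4)*(t^3 - 7*t + 6) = (t - 5)*(t - 4)*(t - 1)*(t^2 + t - 6) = (t - 5)*(t - 4)*(t - 1)*(t + 3)*(t - 2)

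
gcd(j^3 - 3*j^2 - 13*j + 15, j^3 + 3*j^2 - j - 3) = j^2 + 2*j - 3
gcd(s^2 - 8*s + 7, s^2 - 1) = s - 1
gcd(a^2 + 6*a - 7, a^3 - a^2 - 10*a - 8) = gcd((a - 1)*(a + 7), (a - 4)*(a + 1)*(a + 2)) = 1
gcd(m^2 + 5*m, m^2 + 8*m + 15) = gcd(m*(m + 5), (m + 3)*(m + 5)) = m + 5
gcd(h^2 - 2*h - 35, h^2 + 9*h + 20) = h + 5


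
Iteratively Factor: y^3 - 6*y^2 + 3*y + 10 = (y - 2)*(y^2 - 4*y - 5) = (y - 2)*(y + 1)*(y - 5)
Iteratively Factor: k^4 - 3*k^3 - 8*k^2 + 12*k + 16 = (k - 2)*(k^3 - k^2 - 10*k - 8) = (k - 2)*(k + 2)*(k^2 - 3*k - 4) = (k - 2)*(k + 1)*(k + 2)*(k - 4)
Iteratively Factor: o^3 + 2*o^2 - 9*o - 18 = (o - 3)*(o^2 + 5*o + 6) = (o - 3)*(o + 2)*(o + 3)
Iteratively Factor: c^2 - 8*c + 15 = (c - 3)*(c - 5)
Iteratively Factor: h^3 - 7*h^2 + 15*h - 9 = (h - 3)*(h^2 - 4*h + 3) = (h - 3)^2*(h - 1)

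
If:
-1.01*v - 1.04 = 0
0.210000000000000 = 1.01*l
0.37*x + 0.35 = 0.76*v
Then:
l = 0.21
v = -1.03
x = -3.06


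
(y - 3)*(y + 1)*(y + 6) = y^3 + 4*y^2 - 15*y - 18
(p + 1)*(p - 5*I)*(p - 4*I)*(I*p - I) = I*p^4 + 9*p^3 - 21*I*p^2 - 9*p + 20*I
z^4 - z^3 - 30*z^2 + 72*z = z*(z - 4)*(z - 3)*(z + 6)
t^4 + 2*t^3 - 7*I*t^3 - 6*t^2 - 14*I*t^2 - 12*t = t*(t + 2)*(t - 6*I)*(t - I)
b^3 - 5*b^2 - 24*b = b*(b - 8)*(b + 3)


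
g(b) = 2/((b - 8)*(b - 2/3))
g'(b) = -2/((b - 8)*(b - 2/3)^2) - 2/((b - 8)^2*(b - 2/3))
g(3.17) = -0.17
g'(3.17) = 0.03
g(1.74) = -0.30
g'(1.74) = 0.23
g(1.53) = -0.36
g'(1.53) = 0.36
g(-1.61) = 0.09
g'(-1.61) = 0.05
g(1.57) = -0.34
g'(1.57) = 0.33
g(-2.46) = 0.06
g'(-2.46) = 0.03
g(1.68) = -0.31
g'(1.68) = 0.26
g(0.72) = -5.15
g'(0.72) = 95.88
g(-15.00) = 0.01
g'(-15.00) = 0.00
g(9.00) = 0.24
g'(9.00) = -0.27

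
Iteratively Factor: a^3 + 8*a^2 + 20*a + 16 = (a + 4)*(a^2 + 4*a + 4) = (a + 2)*(a + 4)*(a + 2)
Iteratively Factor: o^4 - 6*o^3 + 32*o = (o + 2)*(o^3 - 8*o^2 + 16*o) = (o - 4)*(o + 2)*(o^2 - 4*o) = (o - 4)^2*(o + 2)*(o)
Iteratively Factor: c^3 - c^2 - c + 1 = (c - 1)*(c^2 - 1) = (c - 1)*(c + 1)*(c - 1)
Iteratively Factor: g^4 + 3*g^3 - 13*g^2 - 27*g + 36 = (g - 1)*(g^3 + 4*g^2 - 9*g - 36) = (g - 3)*(g - 1)*(g^2 + 7*g + 12) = (g - 3)*(g - 1)*(g + 4)*(g + 3)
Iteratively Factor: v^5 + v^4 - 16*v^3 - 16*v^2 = (v + 4)*(v^4 - 3*v^3 - 4*v^2) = (v - 4)*(v + 4)*(v^3 + v^2) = v*(v - 4)*(v + 4)*(v^2 + v) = v*(v - 4)*(v + 1)*(v + 4)*(v)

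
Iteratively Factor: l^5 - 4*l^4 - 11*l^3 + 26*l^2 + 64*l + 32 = (l + 2)*(l^4 - 6*l^3 + l^2 + 24*l + 16) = (l - 4)*(l + 2)*(l^3 - 2*l^2 - 7*l - 4) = (l - 4)*(l + 1)*(l + 2)*(l^2 - 3*l - 4) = (l - 4)*(l + 1)^2*(l + 2)*(l - 4)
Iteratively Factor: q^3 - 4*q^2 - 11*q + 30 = (q + 3)*(q^2 - 7*q + 10) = (q - 2)*(q + 3)*(q - 5)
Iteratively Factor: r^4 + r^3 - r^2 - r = (r + 1)*(r^3 - r) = (r - 1)*(r + 1)*(r^2 + r) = (r - 1)*(r + 1)^2*(r)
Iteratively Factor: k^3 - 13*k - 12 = (k - 4)*(k^2 + 4*k + 3) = (k - 4)*(k + 1)*(k + 3)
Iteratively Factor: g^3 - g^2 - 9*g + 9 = (g - 1)*(g^2 - 9) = (g - 3)*(g - 1)*(g + 3)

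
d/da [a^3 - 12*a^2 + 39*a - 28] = 3*a^2 - 24*a + 39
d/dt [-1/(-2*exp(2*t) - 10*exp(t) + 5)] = (-4*exp(t) - 10)*exp(t)/(2*exp(2*t) + 10*exp(t) - 5)^2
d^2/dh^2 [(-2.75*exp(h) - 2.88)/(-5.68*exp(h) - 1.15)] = (5.6843418860808e-14*exp(2*h) + 74.952712*exp(h) - 15.175285)*exp(h)/(183.250432*exp(3*h) + 111.30528*exp(2*h) + 22.5354*exp(h) + 1.520875)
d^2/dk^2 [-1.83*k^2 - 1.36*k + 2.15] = -3.66000000000000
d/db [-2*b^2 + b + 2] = 1 - 4*b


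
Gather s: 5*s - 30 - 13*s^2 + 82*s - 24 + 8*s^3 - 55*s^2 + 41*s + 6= 8*s^3 - 68*s^2 + 128*s - 48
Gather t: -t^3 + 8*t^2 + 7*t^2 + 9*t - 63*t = -t^3 + 15*t^2 - 54*t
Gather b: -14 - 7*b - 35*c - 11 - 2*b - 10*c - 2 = -9*b - 45*c - 27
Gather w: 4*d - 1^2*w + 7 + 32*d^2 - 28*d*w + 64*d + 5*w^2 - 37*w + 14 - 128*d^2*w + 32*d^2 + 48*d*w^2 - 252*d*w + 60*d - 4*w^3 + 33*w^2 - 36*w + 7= 64*d^2 + 128*d - 4*w^3 + w^2*(48*d + 38) + w*(-128*d^2 - 280*d - 74) + 28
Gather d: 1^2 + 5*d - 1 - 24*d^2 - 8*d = -24*d^2 - 3*d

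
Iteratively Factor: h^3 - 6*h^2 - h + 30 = (h - 3)*(h^2 - 3*h - 10) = (h - 5)*(h - 3)*(h + 2)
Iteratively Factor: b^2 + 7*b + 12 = (b + 3)*(b + 4)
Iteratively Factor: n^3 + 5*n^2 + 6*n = (n + 2)*(n^2 + 3*n) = n*(n + 2)*(n + 3)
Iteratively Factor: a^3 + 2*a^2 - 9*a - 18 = (a + 2)*(a^2 - 9) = (a + 2)*(a + 3)*(a - 3)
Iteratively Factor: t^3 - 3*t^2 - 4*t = (t)*(t^2 - 3*t - 4) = t*(t + 1)*(t - 4)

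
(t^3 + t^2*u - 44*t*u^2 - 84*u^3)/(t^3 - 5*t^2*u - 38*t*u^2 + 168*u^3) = (t + 2*u)/(t - 4*u)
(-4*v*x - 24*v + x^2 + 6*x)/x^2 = -4*v/x - 24*v/x^2 + 1 + 6/x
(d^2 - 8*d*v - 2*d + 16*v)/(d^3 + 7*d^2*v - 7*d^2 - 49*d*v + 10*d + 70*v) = (d - 8*v)/(d^2 + 7*d*v - 5*d - 35*v)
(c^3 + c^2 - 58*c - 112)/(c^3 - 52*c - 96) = (c + 7)/(c + 6)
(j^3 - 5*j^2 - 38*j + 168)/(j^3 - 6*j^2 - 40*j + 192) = (j - 7)/(j - 8)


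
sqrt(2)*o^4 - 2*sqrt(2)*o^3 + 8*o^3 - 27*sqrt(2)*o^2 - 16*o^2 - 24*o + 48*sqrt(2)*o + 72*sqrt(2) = (o - 3)*(o - 2*sqrt(2))*(o + 6*sqrt(2))*(sqrt(2)*o + sqrt(2))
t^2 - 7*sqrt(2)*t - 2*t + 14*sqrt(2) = (t - 2)*(t - 7*sqrt(2))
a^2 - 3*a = a*(a - 3)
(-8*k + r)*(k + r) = -8*k^2 - 7*k*r + r^2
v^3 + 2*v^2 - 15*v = v*(v - 3)*(v + 5)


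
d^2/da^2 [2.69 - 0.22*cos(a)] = 0.22*cos(a)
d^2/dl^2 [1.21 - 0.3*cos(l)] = 0.3*cos(l)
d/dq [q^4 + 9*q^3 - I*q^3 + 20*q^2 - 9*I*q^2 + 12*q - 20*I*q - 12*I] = 4*q^3 + q^2*(27 - 3*I) + q*(40 - 18*I) + 12 - 20*I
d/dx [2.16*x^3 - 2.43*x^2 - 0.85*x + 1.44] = 6.48*x^2 - 4.86*x - 0.85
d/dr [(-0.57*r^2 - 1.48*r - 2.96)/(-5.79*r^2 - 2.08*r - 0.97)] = (-7.3836*r^2 - 33.171*r - 4.7212)/(33.5241*r^4 + 24.0864*r^3 + 15.559*r^2 + 4.0352*r + 0.9409)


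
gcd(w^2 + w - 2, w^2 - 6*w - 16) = w + 2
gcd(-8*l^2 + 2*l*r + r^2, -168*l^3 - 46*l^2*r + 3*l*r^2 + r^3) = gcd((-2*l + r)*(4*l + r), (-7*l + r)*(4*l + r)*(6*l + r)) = 4*l + r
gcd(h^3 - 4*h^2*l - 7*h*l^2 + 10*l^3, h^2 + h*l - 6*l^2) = 1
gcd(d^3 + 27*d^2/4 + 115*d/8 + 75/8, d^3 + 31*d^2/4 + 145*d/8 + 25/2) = d^2 + 15*d/4 + 25/8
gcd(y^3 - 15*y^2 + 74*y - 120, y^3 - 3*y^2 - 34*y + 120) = y^2 - 9*y + 20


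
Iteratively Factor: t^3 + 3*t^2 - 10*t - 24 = (t + 4)*(t^2 - t - 6) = (t - 3)*(t + 4)*(t + 2)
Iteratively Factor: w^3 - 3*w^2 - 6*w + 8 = (w - 1)*(w^2 - 2*w - 8) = (w - 1)*(w + 2)*(w - 4)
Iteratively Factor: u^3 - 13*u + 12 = (u - 3)*(u^2 + 3*u - 4) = (u - 3)*(u - 1)*(u + 4)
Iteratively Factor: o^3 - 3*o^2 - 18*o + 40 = (o + 4)*(o^2 - 7*o + 10) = (o - 5)*(o + 4)*(o - 2)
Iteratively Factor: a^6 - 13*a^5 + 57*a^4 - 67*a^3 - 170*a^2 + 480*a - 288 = (a - 3)*(a^5 - 10*a^4 + 27*a^3 + 14*a^2 - 128*a + 96) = (a - 4)*(a - 3)*(a^4 - 6*a^3 + 3*a^2 + 26*a - 24) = (a - 4)*(a - 3)^2*(a^3 - 3*a^2 - 6*a + 8) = (a - 4)^2*(a - 3)^2*(a^2 + a - 2) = (a - 4)^2*(a - 3)^2*(a + 2)*(a - 1)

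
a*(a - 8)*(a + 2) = a^3 - 6*a^2 - 16*a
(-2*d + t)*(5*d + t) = -10*d^2 + 3*d*t + t^2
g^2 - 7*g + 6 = (g - 6)*(g - 1)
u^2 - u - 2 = (u - 2)*(u + 1)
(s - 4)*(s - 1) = s^2 - 5*s + 4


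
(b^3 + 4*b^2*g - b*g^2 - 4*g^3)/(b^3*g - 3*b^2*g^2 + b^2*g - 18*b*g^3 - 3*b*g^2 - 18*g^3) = (-b^3 - 4*b^2*g + b*g^2 + 4*g^3)/(g*(-b^3 + 3*b^2*g - b^2 + 18*b*g^2 + 3*b*g + 18*g^2))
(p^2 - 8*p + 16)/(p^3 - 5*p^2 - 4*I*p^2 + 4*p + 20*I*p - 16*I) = (p - 4)/(p^2 - p*(1 + 4*I) + 4*I)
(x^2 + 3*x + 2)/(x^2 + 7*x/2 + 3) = 2*(x + 1)/(2*x + 3)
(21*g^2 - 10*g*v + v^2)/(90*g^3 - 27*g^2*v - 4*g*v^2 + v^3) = (-7*g + v)/(-30*g^2 - g*v + v^2)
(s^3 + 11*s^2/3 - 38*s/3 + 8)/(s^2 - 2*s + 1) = (s^2 + 14*s/3 - 8)/(s - 1)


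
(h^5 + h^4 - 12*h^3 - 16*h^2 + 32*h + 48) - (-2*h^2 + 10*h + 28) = h^5 + h^4 - 12*h^3 - 14*h^2 + 22*h + 20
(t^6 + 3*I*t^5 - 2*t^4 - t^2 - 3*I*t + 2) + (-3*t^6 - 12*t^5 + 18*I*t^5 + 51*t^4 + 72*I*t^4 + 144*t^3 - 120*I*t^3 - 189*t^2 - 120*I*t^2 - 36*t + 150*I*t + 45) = -2*t^6 - 12*t^5 + 21*I*t^5 + 49*t^4 + 72*I*t^4 + 144*t^3 - 120*I*t^3 - 190*t^2 - 120*I*t^2 - 36*t + 147*I*t + 47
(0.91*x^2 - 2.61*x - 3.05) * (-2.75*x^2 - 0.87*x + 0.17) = -2.5025*x^4 + 6.3858*x^3 + 10.8129*x^2 + 2.2098*x - 0.5185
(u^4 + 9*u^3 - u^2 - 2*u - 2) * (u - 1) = u^5 + 8*u^4 - 10*u^3 - u^2 + 2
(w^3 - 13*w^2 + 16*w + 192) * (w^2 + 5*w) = w^5 - 8*w^4 - 49*w^3 + 272*w^2 + 960*w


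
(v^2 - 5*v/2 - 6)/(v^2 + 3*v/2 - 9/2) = (2*v^2 - 5*v - 12)/(2*v^2 + 3*v - 9)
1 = 1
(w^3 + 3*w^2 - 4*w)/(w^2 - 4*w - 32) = w*(w - 1)/(w - 8)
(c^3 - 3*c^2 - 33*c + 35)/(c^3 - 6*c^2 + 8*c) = (c^3 - 3*c^2 - 33*c + 35)/(c*(c^2 - 6*c + 8))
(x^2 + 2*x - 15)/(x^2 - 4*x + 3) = (x + 5)/(x - 1)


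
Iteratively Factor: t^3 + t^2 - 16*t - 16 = (t + 4)*(t^2 - 3*t - 4) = (t - 4)*(t + 4)*(t + 1)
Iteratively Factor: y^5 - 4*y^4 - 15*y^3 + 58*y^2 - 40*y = (y + 4)*(y^4 - 8*y^3 + 17*y^2 - 10*y) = y*(y + 4)*(y^3 - 8*y^2 + 17*y - 10) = y*(y - 2)*(y + 4)*(y^2 - 6*y + 5) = y*(y - 5)*(y - 2)*(y + 4)*(y - 1)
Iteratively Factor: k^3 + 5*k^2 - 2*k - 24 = (k + 3)*(k^2 + 2*k - 8) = (k - 2)*(k + 3)*(k + 4)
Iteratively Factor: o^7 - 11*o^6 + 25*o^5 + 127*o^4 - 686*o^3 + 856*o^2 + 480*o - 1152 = (o - 3)*(o^6 - 8*o^5 + o^4 + 130*o^3 - 296*o^2 - 32*o + 384) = (o - 3)*(o + 4)*(o^5 - 12*o^4 + 49*o^3 - 66*o^2 - 32*o + 96) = (o - 3)*(o + 1)*(o + 4)*(o^4 - 13*o^3 + 62*o^2 - 128*o + 96) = (o - 3)^2*(o + 1)*(o + 4)*(o^3 - 10*o^2 + 32*o - 32) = (o - 4)*(o - 3)^2*(o + 1)*(o + 4)*(o^2 - 6*o + 8) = (o - 4)^2*(o - 3)^2*(o + 1)*(o + 4)*(o - 2)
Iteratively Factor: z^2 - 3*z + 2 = (z - 1)*(z - 2)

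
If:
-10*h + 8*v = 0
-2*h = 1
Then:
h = -1/2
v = -5/8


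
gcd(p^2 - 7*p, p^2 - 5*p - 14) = p - 7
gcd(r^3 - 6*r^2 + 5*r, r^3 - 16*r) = r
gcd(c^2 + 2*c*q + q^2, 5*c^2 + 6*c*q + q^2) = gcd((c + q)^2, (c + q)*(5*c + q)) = c + q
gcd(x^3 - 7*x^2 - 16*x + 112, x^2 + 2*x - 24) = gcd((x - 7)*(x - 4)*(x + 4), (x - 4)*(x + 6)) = x - 4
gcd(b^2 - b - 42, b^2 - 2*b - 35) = b - 7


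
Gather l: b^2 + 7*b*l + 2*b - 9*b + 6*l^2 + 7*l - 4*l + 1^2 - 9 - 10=b^2 - 7*b + 6*l^2 + l*(7*b + 3) - 18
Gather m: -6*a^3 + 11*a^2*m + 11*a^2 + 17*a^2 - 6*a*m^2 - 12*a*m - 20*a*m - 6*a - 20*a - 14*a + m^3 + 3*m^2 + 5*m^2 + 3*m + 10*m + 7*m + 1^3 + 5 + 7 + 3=-6*a^3 + 28*a^2 - 40*a + m^3 + m^2*(8 - 6*a) + m*(11*a^2 - 32*a + 20) + 16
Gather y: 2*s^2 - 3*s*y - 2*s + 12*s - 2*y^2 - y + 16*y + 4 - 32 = 2*s^2 + 10*s - 2*y^2 + y*(15 - 3*s) - 28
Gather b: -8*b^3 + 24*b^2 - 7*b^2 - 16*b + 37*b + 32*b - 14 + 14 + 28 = -8*b^3 + 17*b^2 + 53*b + 28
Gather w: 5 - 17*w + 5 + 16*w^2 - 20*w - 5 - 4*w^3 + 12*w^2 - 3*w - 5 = -4*w^3 + 28*w^2 - 40*w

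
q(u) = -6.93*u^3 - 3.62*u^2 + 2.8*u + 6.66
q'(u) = -20.79*u^2 - 7.24*u + 2.8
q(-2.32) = 67.22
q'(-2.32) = -92.30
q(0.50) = 6.29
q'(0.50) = -6.02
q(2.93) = -190.53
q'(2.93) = -196.89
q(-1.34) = 13.08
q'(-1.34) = -24.83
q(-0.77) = 5.52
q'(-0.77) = -3.95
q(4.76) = -809.43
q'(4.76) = -502.71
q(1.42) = -16.51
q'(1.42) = -49.40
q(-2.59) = 95.53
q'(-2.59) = -117.91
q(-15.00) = 22538.91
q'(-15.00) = -4566.35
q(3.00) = -204.63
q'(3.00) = -206.03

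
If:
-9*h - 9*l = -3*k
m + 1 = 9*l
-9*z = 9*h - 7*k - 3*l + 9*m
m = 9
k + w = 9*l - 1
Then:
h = 3*z/4 + 163/36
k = 9*z/4 + 203/12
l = 10/9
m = 9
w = -9*z/4 - 95/12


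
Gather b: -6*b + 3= 3 - 6*b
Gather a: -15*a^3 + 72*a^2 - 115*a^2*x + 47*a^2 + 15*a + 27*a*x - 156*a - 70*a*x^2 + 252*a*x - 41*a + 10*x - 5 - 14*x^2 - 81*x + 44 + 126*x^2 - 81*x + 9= -15*a^3 + a^2*(119 - 115*x) + a*(-70*x^2 + 279*x - 182) + 112*x^2 - 152*x + 48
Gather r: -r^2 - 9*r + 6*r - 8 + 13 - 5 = -r^2 - 3*r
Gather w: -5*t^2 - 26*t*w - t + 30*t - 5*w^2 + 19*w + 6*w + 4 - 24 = -5*t^2 + 29*t - 5*w^2 + w*(25 - 26*t) - 20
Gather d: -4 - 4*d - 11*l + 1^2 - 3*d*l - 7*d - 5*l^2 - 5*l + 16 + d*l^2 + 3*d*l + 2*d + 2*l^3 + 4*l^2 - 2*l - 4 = d*(l^2 - 9) + 2*l^3 - l^2 - 18*l + 9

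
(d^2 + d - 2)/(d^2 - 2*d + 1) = (d + 2)/(d - 1)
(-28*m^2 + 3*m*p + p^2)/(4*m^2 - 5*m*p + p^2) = (7*m + p)/(-m + p)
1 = 1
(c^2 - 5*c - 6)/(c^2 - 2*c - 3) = (c - 6)/(c - 3)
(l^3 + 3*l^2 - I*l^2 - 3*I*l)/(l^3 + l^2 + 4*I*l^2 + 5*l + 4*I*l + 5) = l*(l + 3)/(l^2 + l*(1 + 5*I) + 5*I)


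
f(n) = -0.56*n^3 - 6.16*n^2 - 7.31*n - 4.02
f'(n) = -1.68*n^2 - 12.32*n - 7.31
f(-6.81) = -63.06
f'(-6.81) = -1.32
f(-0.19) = -2.85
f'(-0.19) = -5.03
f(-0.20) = -2.80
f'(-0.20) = -4.91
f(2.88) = -89.54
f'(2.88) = -56.73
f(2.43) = -66.19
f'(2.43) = -47.17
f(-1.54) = -5.33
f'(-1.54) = 7.68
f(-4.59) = -46.09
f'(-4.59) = 13.84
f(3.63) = -138.51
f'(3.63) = -74.17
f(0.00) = -4.02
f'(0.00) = -7.31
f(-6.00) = -60.96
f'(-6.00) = 6.13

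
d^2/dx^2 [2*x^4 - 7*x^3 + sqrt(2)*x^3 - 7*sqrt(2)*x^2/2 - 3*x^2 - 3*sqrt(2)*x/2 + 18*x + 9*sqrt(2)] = 24*x^2 - 42*x + 6*sqrt(2)*x - 7*sqrt(2) - 6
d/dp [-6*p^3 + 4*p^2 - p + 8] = -18*p^2 + 8*p - 1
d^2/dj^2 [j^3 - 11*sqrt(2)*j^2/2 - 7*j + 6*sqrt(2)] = 6*j - 11*sqrt(2)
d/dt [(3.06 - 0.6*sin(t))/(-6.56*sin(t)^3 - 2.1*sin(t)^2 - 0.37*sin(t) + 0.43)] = (-7.872*sin(t)^3 + 58.9608*sin(t)^2 + 12.852*sin(t) + 0.8742)*cos(t)/(43.0336*sin(t)^6 + 27.552*sin(t)^5 + 9.2644*sin(t)^4 - 4.0876*sin(t)^3 - 1.6691*sin(t)^2 - 0.3182*sin(t) + 0.1849)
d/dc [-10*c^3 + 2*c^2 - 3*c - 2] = -30*c^2 + 4*c - 3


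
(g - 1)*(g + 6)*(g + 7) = g^3 + 12*g^2 + 29*g - 42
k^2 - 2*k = k*(k - 2)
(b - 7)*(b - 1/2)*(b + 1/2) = b^3 - 7*b^2 - b/4 + 7/4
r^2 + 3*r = r*(r + 3)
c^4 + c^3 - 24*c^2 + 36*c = c*(c - 3)*(c - 2)*(c + 6)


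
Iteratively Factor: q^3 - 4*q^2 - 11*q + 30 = (q - 2)*(q^2 - 2*q - 15) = (q - 5)*(q - 2)*(q + 3)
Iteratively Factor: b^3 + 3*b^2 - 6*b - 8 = (b - 2)*(b^2 + 5*b + 4) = (b - 2)*(b + 4)*(b + 1)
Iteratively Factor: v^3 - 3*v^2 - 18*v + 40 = (v - 2)*(v^2 - v - 20) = (v - 5)*(v - 2)*(v + 4)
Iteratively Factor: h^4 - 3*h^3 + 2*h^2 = (h)*(h^3 - 3*h^2 + 2*h) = h^2*(h^2 - 3*h + 2) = h^2*(h - 2)*(h - 1)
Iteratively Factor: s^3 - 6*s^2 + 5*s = (s)*(s^2 - 6*s + 5) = s*(s - 5)*(s - 1)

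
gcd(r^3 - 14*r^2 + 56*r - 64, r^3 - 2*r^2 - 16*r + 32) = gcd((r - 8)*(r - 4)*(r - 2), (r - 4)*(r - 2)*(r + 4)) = r^2 - 6*r + 8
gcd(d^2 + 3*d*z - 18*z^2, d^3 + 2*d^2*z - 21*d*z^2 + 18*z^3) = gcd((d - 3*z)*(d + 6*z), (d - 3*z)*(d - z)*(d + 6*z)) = -d^2 - 3*d*z + 18*z^2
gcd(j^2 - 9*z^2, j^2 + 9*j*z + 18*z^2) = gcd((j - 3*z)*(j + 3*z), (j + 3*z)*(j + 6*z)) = j + 3*z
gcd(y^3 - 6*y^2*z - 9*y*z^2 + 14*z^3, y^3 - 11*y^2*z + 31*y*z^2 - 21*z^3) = y^2 - 8*y*z + 7*z^2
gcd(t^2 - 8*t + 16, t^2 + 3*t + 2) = 1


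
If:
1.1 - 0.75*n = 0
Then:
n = 1.47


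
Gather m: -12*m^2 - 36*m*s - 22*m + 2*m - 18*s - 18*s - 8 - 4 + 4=-12*m^2 + m*(-36*s - 20) - 36*s - 8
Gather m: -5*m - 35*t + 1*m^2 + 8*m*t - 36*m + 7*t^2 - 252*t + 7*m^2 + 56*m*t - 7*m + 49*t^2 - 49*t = 8*m^2 + m*(64*t - 48) + 56*t^2 - 336*t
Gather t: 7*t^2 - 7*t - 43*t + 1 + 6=7*t^2 - 50*t + 7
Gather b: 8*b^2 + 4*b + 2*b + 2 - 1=8*b^2 + 6*b + 1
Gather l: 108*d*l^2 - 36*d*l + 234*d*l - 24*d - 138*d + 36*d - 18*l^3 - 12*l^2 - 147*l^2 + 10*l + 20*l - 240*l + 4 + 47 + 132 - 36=-126*d - 18*l^3 + l^2*(108*d - 159) + l*(198*d - 210) + 147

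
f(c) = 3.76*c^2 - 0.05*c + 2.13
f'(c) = 7.52*c - 0.05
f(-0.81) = 4.64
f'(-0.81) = -6.14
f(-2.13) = 19.30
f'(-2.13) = -16.07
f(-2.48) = 25.38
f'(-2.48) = -18.70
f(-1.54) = 11.12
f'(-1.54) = -11.63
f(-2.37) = 23.37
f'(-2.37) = -17.87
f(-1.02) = 6.09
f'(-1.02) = -7.72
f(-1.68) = 12.83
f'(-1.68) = -12.68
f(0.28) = 2.41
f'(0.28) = 2.06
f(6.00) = 137.19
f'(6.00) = 45.07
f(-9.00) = 307.14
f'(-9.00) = -67.73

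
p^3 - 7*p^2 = p^2*(p - 7)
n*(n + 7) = n^2 + 7*n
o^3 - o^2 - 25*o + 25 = (o - 5)*(o - 1)*(o + 5)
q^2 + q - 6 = (q - 2)*(q + 3)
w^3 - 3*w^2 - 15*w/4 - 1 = (w - 4)*(w + 1/2)^2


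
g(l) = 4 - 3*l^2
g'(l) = -6*l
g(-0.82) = 1.98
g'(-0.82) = 4.92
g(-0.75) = 2.31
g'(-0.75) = 4.50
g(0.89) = 1.62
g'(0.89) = -5.34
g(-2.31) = -12.01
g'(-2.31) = 13.86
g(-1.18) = -0.18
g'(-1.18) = 7.08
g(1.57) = -3.39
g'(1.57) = -9.42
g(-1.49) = -2.66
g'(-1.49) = 8.94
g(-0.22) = 3.85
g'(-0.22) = 1.32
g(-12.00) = -428.00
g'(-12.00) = 72.00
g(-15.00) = -671.00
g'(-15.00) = 90.00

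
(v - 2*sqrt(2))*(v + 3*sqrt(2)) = v^2 + sqrt(2)*v - 12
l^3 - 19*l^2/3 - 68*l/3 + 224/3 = (l - 8)*(l - 7/3)*(l + 4)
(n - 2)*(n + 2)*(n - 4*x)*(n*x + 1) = n^4*x - 4*n^3*x^2 + n^3 - 8*n^2*x + 16*n*x^2 - 4*n + 16*x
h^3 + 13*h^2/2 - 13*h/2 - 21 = (h - 2)*(h + 3/2)*(h + 7)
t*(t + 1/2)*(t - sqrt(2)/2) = t^3 - sqrt(2)*t^2/2 + t^2/2 - sqrt(2)*t/4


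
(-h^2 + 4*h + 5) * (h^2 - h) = -h^4 + 5*h^3 + h^2 - 5*h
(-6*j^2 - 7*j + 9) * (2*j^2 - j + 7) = -12*j^4 - 8*j^3 - 17*j^2 - 58*j + 63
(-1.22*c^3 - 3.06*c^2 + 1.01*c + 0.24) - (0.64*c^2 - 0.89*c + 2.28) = -1.22*c^3 - 3.7*c^2 + 1.9*c - 2.04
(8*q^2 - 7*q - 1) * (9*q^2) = 72*q^4 - 63*q^3 - 9*q^2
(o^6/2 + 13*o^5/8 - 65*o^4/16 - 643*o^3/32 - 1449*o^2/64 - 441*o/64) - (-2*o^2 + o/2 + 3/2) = o^6/2 + 13*o^5/8 - 65*o^4/16 - 643*o^3/32 - 1321*o^2/64 - 473*o/64 - 3/2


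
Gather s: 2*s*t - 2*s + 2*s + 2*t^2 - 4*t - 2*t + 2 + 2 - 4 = 2*s*t + 2*t^2 - 6*t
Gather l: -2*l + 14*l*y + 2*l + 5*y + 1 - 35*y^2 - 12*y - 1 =14*l*y - 35*y^2 - 7*y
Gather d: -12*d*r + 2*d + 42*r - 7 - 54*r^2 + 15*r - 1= d*(2 - 12*r) - 54*r^2 + 57*r - 8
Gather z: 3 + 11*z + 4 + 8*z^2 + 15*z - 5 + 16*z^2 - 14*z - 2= 24*z^2 + 12*z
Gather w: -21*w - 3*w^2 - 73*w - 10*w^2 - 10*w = -13*w^2 - 104*w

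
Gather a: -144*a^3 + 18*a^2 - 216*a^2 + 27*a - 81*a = -144*a^3 - 198*a^2 - 54*a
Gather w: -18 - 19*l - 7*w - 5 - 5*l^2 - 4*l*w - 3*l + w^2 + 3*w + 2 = -5*l^2 - 22*l + w^2 + w*(-4*l - 4) - 21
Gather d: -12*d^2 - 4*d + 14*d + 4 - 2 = -12*d^2 + 10*d + 2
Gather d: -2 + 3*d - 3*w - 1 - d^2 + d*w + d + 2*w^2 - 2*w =-d^2 + d*(w + 4) + 2*w^2 - 5*w - 3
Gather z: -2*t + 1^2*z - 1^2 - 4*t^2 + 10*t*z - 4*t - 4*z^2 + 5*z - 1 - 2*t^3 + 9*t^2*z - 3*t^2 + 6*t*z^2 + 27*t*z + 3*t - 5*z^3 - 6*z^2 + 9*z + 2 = -2*t^3 - 7*t^2 - 3*t - 5*z^3 + z^2*(6*t - 10) + z*(9*t^2 + 37*t + 15)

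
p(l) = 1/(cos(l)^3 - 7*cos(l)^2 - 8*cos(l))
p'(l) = (3*sin(l)*cos(l)^2 - 14*sin(l)*cos(l) - 8*sin(l))/(cos(l)^3 - 7*cos(l)^2 - 8*cos(l))^2 = (3*sin(l) - 8*sin(l)/cos(l)^2 - 14*tan(l))/(sin(l)^2 + 7*cos(l) + 7)^2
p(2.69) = 1.25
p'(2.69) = 4.76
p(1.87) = 0.58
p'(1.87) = -1.16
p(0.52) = -0.09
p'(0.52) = -0.07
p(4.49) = 0.71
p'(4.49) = 2.33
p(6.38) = -0.07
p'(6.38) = -0.01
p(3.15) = 3144.05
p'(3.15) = -747895.04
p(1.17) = -0.24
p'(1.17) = -0.70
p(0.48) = -0.08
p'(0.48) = -0.06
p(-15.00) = 0.63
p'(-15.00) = -1.11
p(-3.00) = 11.23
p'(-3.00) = -156.55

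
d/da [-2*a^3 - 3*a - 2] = -6*a^2 - 3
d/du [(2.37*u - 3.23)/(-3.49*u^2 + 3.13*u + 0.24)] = (8.2713*u^2 - 22.5454*u + 10.6787)/(12.1801*u^4 - 21.8474*u^3 + 8.1217*u^2 + 1.5024*u + 0.0576)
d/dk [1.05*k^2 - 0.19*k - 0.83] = 2.1*k - 0.19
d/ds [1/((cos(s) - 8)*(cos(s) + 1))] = (2*cos(s) - 7)*sin(s)/((cos(s) - 8)^2*(cos(s) + 1)^2)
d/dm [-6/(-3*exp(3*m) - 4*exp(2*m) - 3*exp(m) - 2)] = (-54*exp(2*m) - 48*exp(m) - 18)*exp(m)/(3*exp(3*m) + 4*exp(2*m) + 3*exp(m) + 2)^2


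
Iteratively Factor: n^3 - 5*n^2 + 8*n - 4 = (n - 2)*(n^2 - 3*n + 2) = (n - 2)^2*(n - 1)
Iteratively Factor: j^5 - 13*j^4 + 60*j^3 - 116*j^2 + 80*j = (j - 5)*(j^4 - 8*j^3 + 20*j^2 - 16*j) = (j - 5)*(j - 2)*(j^3 - 6*j^2 + 8*j) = (j - 5)*(j - 2)^2*(j^2 - 4*j) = j*(j - 5)*(j - 2)^2*(j - 4)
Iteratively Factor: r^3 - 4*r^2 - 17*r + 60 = (r + 4)*(r^2 - 8*r + 15) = (r - 3)*(r + 4)*(r - 5)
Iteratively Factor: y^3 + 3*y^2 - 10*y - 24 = (y + 2)*(y^2 + y - 12) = (y - 3)*(y + 2)*(y + 4)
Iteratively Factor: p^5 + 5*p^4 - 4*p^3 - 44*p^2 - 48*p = (p + 4)*(p^4 + p^3 - 8*p^2 - 12*p) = (p + 2)*(p + 4)*(p^3 - p^2 - 6*p) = (p - 3)*(p + 2)*(p + 4)*(p^2 + 2*p) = (p - 3)*(p + 2)^2*(p + 4)*(p)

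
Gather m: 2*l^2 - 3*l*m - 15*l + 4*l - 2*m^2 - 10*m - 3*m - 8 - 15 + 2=2*l^2 - 11*l - 2*m^2 + m*(-3*l - 13) - 21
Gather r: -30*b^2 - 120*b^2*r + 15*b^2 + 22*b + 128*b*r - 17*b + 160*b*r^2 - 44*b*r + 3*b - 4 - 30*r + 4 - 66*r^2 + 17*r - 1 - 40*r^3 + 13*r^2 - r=-15*b^2 + 8*b - 40*r^3 + r^2*(160*b - 53) + r*(-120*b^2 + 84*b - 14) - 1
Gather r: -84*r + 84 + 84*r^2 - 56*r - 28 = 84*r^2 - 140*r + 56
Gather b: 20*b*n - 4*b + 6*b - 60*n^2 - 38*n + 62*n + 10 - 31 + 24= b*(20*n + 2) - 60*n^2 + 24*n + 3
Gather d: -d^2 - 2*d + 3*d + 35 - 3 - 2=-d^2 + d + 30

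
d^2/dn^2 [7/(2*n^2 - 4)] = 7*(3*n^2 + 2)/(n^2 - 2)^3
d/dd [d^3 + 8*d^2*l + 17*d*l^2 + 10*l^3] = 3*d^2 + 16*d*l + 17*l^2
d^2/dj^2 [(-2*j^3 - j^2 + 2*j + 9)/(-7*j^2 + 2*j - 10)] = 6*(-72*j^3 - 551*j^2 + 466*j + 218)/(343*j^6 - 294*j^5 + 1554*j^4 - 848*j^3 + 2220*j^2 - 600*j + 1000)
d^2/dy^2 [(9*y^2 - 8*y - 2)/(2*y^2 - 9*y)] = 4*(65*y^3 - 12*y^2 + 54*y - 81)/(y^3*(8*y^3 - 108*y^2 + 486*y - 729))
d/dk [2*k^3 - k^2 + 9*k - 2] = 6*k^2 - 2*k + 9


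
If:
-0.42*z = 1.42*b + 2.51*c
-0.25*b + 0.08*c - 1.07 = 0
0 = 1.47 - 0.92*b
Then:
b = 1.60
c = 18.37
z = -115.17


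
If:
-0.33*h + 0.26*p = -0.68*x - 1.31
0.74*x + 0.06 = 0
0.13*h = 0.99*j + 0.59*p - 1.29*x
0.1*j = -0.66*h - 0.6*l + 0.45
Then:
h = 0.787878787878788*p + 3.8026208026208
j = 0.393682939137485 - 0.492500765228038*p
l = -0.784583205795327*p - 3.49849670607246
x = -0.08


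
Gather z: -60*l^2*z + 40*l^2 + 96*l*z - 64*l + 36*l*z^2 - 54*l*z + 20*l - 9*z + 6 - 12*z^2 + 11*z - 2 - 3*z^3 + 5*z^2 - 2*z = 40*l^2 - 44*l - 3*z^3 + z^2*(36*l - 7) + z*(-60*l^2 + 42*l) + 4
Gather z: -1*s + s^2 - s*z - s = s^2 - s*z - 2*s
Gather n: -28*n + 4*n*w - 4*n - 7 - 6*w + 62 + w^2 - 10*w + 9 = n*(4*w - 32) + w^2 - 16*w + 64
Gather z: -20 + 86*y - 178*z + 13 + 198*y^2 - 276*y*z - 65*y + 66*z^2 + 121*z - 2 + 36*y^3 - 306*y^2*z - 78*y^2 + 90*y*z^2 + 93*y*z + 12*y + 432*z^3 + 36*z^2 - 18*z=36*y^3 + 120*y^2 + 33*y + 432*z^3 + z^2*(90*y + 102) + z*(-306*y^2 - 183*y - 75) - 9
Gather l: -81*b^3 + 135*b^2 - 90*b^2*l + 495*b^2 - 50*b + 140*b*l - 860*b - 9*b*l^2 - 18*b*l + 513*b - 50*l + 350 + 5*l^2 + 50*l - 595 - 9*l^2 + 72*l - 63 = -81*b^3 + 630*b^2 - 397*b + l^2*(-9*b - 4) + l*(-90*b^2 + 122*b + 72) - 308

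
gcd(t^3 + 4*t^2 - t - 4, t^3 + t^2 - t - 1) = t^2 - 1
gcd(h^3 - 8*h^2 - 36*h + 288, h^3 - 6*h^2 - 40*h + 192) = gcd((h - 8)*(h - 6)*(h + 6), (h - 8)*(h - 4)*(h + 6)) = h^2 - 2*h - 48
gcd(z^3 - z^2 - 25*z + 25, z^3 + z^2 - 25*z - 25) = z^2 - 25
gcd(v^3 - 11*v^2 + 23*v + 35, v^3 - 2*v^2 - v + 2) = v + 1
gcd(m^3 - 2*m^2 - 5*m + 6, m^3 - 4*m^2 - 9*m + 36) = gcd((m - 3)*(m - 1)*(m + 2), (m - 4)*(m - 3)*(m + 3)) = m - 3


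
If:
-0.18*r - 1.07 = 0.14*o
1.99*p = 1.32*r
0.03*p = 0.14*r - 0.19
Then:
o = -9.68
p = 1.05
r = 1.58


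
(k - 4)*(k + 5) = k^2 + k - 20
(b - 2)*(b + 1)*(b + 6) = b^3 + 5*b^2 - 8*b - 12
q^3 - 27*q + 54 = (q - 3)^2*(q + 6)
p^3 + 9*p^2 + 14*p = p*(p + 2)*(p + 7)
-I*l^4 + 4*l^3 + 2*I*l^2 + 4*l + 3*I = (l - I)*(l + I)*(l + 3*I)*(-I*l + 1)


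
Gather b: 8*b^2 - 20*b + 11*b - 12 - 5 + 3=8*b^2 - 9*b - 14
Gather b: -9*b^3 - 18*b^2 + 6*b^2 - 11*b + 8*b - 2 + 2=-9*b^3 - 12*b^2 - 3*b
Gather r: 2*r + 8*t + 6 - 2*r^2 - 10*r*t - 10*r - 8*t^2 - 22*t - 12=-2*r^2 + r*(-10*t - 8) - 8*t^2 - 14*t - 6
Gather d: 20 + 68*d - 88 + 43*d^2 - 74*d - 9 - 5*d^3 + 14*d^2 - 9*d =-5*d^3 + 57*d^2 - 15*d - 77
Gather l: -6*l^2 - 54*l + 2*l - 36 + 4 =-6*l^2 - 52*l - 32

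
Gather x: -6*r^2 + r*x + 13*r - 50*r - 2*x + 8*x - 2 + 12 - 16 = -6*r^2 - 37*r + x*(r + 6) - 6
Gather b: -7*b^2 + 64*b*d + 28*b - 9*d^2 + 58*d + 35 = -7*b^2 + b*(64*d + 28) - 9*d^2 + 58*d + 35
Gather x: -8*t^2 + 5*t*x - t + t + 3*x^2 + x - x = -8*t^2 + 5*t*x + 3*x^2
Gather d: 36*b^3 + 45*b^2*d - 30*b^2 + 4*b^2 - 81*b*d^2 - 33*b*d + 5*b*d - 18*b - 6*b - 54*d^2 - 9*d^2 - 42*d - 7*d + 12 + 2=36*b^3 - 26*b^2 - 24*b + d^2*(-81*b - 63) + d*(45*b^2 - 28*b - 49) + 14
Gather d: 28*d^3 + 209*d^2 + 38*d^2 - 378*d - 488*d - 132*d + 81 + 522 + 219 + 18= 28*d^3 + 247*d^2 - 998*d + 840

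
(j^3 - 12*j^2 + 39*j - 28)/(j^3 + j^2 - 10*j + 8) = (j^2 - 11*j + 28)/(j^2 + 2*j - 8)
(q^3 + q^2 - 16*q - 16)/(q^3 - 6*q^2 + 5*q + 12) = (q + 4)/(q - 3)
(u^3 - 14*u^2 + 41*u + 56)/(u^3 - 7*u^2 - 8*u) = (u - 7)/u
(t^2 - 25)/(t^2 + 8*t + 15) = (t - 5)/(t + 3)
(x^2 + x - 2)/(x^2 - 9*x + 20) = (x^2 + x - 2)/(x^2 - 9*x + 20)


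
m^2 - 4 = (m - 2)*(m + 2)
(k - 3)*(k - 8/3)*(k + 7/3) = k^3 - 10*k^2/3 - 47*k/9 + 56/3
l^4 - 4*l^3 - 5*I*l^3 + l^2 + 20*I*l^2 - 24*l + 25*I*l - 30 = (l - 5)*(l + 1)*(l - 6*I)*(l + I)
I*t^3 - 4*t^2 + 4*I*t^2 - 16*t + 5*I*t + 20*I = (t + 4)*(t + 5*I)*(I*t + 1)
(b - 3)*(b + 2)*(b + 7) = b^3 + 6*b^2 - 13*b - 42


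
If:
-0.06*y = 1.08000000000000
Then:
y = -18.00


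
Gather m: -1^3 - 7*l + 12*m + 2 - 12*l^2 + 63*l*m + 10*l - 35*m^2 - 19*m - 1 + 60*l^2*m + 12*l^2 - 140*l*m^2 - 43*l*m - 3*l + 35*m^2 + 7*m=-140*l*m^2 + m*(60*l^2 + 20*l)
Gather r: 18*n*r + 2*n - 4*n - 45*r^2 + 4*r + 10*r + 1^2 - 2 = -2*n - 45*r^2 + r*(18*n + 14) - 1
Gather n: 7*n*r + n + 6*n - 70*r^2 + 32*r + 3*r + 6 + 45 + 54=n*(7*r + 7) - 70*r^2 + 35*r + 105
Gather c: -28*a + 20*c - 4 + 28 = -28*a + 20*c + 24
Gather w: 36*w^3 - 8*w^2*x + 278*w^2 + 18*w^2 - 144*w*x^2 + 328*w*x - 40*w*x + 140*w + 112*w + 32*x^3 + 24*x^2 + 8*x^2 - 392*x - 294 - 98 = 36*w^3 + w^2*(296 - 8*x) + w*(-144*x^2 + 288*x + 252) + 32*x^3 + 32*x^2 - 392*x - 392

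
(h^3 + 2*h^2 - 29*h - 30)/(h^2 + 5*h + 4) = (h^2 + h - 30)/(h + 4)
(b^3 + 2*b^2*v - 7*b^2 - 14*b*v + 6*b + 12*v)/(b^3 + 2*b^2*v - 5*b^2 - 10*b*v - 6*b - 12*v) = (b - 1)/(b + 1)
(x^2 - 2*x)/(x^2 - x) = (x - 2)/(x - 1)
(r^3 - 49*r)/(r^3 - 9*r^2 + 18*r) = (r^2 - 49)/(r^2 - 9*r + 18)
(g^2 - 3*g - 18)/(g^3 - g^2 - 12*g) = (g - 6)/(g*(g - 4))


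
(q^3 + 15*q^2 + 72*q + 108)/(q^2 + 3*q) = q + 12 + 36/q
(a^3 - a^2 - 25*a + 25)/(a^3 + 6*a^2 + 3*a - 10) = (a - 5)/(a + 2)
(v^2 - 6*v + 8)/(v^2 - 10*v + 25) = (v^2 - 6*v + 8)/(v^2 - 10*v + 25)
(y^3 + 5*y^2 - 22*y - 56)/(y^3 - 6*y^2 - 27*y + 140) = (y^2 + 9*y + 14)/(y^2 - 2*y - 35)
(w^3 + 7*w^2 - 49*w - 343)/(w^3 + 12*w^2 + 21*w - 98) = (w - 7)/(w - 2)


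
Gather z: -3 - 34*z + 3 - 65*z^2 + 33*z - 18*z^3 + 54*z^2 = -18*z^3 - 11*z^2 - z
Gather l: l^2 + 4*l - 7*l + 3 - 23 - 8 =l^2 - 3*l - 28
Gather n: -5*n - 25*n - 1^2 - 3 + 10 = 6 - 30*n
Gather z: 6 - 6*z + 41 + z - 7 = 40 - 5*z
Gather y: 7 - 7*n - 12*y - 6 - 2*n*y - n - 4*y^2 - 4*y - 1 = -8*n - 4*y^2 + y*(-2*n - 16)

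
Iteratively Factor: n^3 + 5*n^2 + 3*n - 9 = (n + 3)*(n^2 + 2*n - 3) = (n + 3)^2*(n - 1)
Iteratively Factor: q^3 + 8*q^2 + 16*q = (q + 4)*(q^2 + 4*q) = (q + 4)^2*(q)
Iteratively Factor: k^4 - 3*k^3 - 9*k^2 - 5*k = (k + 1)*(k^3 - 4*k^2 - 5*k) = (k - 5)*(k + 1)*(k^2 + k) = k*(k - 5)*(k + 1)*(k + 1)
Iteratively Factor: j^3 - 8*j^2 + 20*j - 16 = (j - 4)*(j^2 - 4*j + 4) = (j - 4)*(j - 2)*(j - 2)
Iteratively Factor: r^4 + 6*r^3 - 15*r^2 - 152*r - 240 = (r - 5)*(r^3 + 11*r^2 + 40*r + 48) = (r - 5)*(r + 4)*(r^2 + 7*r + 12) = (r - 5)*(r + 4)^2*(r + 3)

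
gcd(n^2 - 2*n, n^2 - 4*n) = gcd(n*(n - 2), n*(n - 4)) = n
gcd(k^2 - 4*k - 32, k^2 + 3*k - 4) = k + 4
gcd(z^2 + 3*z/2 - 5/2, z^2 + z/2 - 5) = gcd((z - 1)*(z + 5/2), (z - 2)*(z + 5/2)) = z + 5/2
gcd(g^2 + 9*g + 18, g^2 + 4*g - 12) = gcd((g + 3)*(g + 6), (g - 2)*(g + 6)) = g + 6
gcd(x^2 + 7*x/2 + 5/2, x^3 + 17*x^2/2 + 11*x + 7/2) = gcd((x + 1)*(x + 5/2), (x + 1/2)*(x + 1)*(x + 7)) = x + 1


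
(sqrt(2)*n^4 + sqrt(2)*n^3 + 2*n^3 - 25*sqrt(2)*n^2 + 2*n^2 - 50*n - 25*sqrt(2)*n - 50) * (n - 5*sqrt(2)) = sqrt(2)*n^5 - 8*n^4 + sqrt(2)*n^4 - 35*sqrt(2)*n^3 - 8*n^3 - 35*sqrt(2)*n^2 + 200*n^2 + 200*n + 250*sqrt(2)*n + 250*sqrt(2)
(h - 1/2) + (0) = h - 1/2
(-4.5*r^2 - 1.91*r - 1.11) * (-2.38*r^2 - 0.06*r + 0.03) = 10.71*r^4 + 4.8158*r^3 + 2.6214*r^2 + 0.00930000000000001*r - 0.0333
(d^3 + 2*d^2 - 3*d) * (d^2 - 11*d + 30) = d^5 - 9*d^4 + 5*d^3 + 93*d^2 - 90*d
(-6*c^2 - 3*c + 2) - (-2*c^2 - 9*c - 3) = -4*c^2 + 6*c + 5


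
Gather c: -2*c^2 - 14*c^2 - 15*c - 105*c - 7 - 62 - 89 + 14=-16*c^2 - 120*c - 144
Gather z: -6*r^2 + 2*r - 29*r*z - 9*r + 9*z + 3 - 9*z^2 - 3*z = -6*r^2 - 7*r - 9*z^2 + z*(6 - 29*r) + 3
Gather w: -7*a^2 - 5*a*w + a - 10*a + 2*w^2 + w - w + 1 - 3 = -7*a^2 - 5*a*w - 9*a + 2*w^2 - 2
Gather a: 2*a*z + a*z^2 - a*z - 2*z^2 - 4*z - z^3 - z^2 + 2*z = a*(z^2 + z) - z^3 - 3*z^2 - 2*z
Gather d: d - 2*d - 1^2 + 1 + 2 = 2 - d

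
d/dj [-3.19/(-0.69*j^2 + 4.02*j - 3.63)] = (12.8238 - 4.4022*j)/(0.69*j^2 - 4.02*j + 3.63)^2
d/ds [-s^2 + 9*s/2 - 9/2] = 9/2 - 2*s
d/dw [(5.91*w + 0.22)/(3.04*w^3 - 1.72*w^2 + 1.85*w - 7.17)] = (-35.9328*w^3 + 8.1588*w^2 + 0.7568*w - 42.7817)/(9.2416*w^6 - 10.4576*w^5 + 14.2064*w^4 - 49.9576*w^3 + 28.0873*w^2 - 26.529*w + 51.4089)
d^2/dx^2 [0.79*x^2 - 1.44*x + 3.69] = 1.58000000000000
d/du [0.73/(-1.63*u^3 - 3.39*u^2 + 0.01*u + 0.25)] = (3.5697*u^2 + 4.9494*u - 0.0073)/(1.63*u^3 + 3.39*u^2 - 0.01*u - 0.25)^2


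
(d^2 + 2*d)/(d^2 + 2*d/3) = 3*(d + 2)/(3*d + 2)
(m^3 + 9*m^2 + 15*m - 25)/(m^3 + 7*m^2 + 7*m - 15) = (m + 5)/(m + 3)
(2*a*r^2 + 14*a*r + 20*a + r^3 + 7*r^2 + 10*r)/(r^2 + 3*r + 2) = (2*a*r + 10*a + r^2 + 5*r)/(r + 1)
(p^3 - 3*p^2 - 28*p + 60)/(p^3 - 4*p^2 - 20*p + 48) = (p + 5)/(p + 4)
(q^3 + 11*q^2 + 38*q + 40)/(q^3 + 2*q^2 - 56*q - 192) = (q^2 + 7*q + 10)/(q^2 - 2*q - 48)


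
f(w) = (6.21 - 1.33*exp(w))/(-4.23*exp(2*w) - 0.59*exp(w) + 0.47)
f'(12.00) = 0.00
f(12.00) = 0.00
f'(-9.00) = 0.00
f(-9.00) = 13.21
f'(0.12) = 2.00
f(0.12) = -0.85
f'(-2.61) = 3.10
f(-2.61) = 15.14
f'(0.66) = 0.59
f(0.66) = -0.22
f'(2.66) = -0.01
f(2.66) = 0.01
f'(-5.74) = 0.05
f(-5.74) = 13.26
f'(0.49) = 0.87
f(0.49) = -0.34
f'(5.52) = -0.00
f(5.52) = 0.00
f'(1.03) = 0.25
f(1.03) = -0.07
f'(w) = (6.21 - 1.33*exp(w))*(8.46*exp(2*w) + 0.59*exp(w))/(-4.23*exp(2*w) - 0.59*exp(w) + 0.47)^2 - 1.33*exp(w)/(-4.23*exp(2*w) - 0.59*exp(w) + 0.47) = (-5.6259*exp(2*w) + 52.5366*exp(w) + 3.0388)*exp(w)/(17.8929*exp(4*w) + 4.9914*exp(3*w) - 3.6281*exp(2*w) - 0.5546*exp(w) + 0.2209)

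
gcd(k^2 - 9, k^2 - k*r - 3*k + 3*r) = k - 3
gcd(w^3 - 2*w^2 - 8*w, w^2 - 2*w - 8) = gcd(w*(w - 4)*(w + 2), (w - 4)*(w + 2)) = w^2 - 2*w - 8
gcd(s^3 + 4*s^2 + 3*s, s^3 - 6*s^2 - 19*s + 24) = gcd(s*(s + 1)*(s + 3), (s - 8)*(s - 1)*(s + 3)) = s + 3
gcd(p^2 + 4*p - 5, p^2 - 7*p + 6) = p - 1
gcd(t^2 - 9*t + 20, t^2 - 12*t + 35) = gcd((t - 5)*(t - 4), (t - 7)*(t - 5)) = t - 5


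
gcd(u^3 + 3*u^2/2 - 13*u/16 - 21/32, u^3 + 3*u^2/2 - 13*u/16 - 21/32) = u^3 + 3*u^2/2 - 13*u/16 - 21/32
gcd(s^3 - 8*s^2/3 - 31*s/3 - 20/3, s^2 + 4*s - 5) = 1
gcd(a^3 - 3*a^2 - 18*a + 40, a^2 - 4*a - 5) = a - 5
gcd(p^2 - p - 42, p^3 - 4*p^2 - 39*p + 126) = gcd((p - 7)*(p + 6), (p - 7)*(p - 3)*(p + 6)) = p^2 - p - 42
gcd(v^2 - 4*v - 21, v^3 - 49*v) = v - 7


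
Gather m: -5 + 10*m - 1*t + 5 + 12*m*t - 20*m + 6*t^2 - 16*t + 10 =m*(12*t - 10) + 6*t^2 - 17*t + 10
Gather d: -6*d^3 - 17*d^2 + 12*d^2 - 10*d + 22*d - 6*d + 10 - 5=-6*d^3 - 5*d^2 + 6*d + 5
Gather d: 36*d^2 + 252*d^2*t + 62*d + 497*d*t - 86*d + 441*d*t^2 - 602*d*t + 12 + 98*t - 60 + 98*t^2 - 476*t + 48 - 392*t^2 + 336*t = d^2*(252*t + 36) + d*(441*t^2 - 105*t - 24) - 294*t^2 - 42*t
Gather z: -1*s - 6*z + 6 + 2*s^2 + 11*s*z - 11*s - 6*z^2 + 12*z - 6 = 2*s^2 - 12*s - 6*z^2 + z*(11*s + 6)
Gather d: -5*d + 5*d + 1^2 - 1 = 0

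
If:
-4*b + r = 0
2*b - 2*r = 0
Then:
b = 0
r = 0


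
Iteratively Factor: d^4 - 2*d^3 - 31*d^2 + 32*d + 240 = (d + 4)*(d^3 - 6*d^2 - 7*d + 60) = (d + 3)*(d + 4)*(d^2 - 9*d + 20) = (d - 5)*(d + 3)*(d + 4)*(d - 4)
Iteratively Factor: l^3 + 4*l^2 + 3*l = (l + 3)*(l^2 + l) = (l + 1)*(l + 3)*(l)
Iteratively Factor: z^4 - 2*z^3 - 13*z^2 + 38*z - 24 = (z - 3)*(z^3 + z^2 - 10*z + 8) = (z - 3)*(z - 2)*(z^2 + 3*z - 4) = (z - 3)*(z - 2)*(z + 4)*(z - 1)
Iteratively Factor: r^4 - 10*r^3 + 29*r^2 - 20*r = (r - 1)*(r^3 - 9*r^2 + 20*r) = (r - 5)*(r - 1)*(r^2 - 4*r) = r*(r - 5)*(r - 1)*(r - 4)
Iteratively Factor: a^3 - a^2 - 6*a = (a - 3)*(a^2 + 2*a) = a*(a - 3)*(a + 2)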